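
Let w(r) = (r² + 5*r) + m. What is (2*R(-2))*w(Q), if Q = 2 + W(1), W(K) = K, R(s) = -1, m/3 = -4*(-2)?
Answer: -96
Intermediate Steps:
m = 24 (m = 3*(-4*(-2)) = 3*8 = 24)
Q = 3 (Q = 2 + 1 = 3)
w(r) = 24 + r² + 5*r (w(r) = (r² + 5*r) + 24 = 24 + r² + 5*r)
(2*R(-2))*w(Q) = (2*(-1))*(24 + 3² + 5*3) = -2*(24 + 9 + 15) = -2*48 = -96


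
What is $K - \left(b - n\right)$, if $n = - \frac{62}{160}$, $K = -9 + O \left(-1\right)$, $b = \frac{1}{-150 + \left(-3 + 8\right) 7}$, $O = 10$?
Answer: $- \frac{35657}{1840} \approx -19.379$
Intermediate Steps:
$b = - \frac{1}{115}$ ($b = \frac{1}{-150 + 5 \cdot 7} = \frac{1}{-150 + 35} = \frac{1}{-115} = - \frac{1}{115} \approx -0.0086956$)
$K = -19$ ($K = -9 + 10 \left(-1\right) = -9 - 10 = -19$)
$n = - \frac{31}{80}$ ($n = \left(-62\right) \frac{1}{160} = - \frac{31}{80} \approx -0.3875$)
$K - \left(b - n\right) = -19 - \frac{697}{1840} = - \frac{35657}{1840}$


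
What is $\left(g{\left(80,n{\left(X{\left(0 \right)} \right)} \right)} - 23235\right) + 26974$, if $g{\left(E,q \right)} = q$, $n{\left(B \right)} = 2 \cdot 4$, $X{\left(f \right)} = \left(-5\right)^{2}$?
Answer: $3747$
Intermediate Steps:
$X{\left(f \right)} = 25$
$n{\left(B \right)} = 8$
$\left(g{\left(80,n{\left(X{\left(0 \right)} \right)} \right)} - 23235\right) + 26974 = \left(8 - 23235\right) + 26974 = -23227 + 26974 = 3747$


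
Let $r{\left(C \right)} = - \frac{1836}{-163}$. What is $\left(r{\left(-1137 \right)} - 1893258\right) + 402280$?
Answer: $- \frac{243027578}{163} \approx -1.491 \cdot 10^{6}$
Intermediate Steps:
$r{\left(C \right)} = \frac{1836}{163}$ ($r{\left(C \right)} = \left(-1836\right) \left(- \frac{1}{163}\right) = \frac{1836}{163}$)
$\left(r{\left(-1137 \right)} - 1893258\right) + 402280 = \left(\frac{1836}{163} - 1893258\right) + 402280 = - \frac{308599218}{163} + 402280 = - \frac{243027578}{163}$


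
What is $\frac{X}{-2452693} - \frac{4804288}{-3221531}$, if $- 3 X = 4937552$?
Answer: $\frac{51256807474864}{23704279598949} \approx 2.1623$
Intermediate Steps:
$X = - \frac{4937552}{3}$ ($X = \left(- \frac{1}{3}\right) 4937552 = - \frac{4937552}{3} \approx -1.6459 \cdot 10^{6}$)
$\frac{X}{-2452693} - \frac{4804288}{-3221531} = - \frac{4937552}{3 \left(-2452693\right)} - \frac{4804288}{-3221531} = \left(- \frac{4937552}{3}\right) \left(- \frac{1}{2452693}\right) - - \frac{4804288}{3221531} = \frac{4937552}{7358079} + \frac{4804288}{3221531} = \frac{51256807474864}{23704279598949}$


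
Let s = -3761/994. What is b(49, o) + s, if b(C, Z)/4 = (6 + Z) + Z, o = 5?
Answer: 59855/994 ≈ 60.216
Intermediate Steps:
b(C, Z) = 24 + 8*Z (b(C, Z) = 4*((6 + Z) + Z) = 4*(6 + 2*Z) = 24 + 8*Z)
s = -3761/994 (s = -3761*1/994 = -3761/994 ≈ -3.7837)
b(49, o) + s = (24 + 8*5) - 3761/994 = (24 + 40) - 3761/994 = 64 - 3761/994 = 59855/994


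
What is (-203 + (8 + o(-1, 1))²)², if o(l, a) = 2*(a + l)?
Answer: 19321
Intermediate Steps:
o(l, a) = 2*a + 2*l
(-203 + (8 + o(-1, 1))²)² = (-203 + (8 + (2*1 + 2*(-1)))²)² = (-203 + (8 + (2 - 2))²)² = (-203 + (8 + 0)²)² = (-203 + 8²)² = (-203 + 64)² = (-139)² = 19321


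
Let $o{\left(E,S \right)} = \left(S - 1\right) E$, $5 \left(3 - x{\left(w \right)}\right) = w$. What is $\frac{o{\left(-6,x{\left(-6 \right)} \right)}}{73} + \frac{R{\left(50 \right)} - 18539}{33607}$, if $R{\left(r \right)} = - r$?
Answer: $- \frac{10011257}{12266555} \approx -0.81614$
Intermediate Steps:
$x{\left(w \right)} = 3 - \frac{w}{5}$
$o{\left(E,S \right)} = E \left(-1 + S\right)$ ($o{\left(E,S \right)} = \left(-1 + S\right) E = E \left(-1 + S\right)$)
$\frac{o{\left(-6,x{\left(-6 \right)} \right)}}{73} + \frac{R{\left(50 \right)} - 18539}{33607} = \frac{\left(-6\right) \left(-1 + \left(3 - - \frac{6}{5}\right)\right)}{73} + \frac{\left(-1\right) 50 - 18539}{33607} = - 6 \left(-1 + \left(3 + \frac{6}{5}\right)\right) \frac{1}{73} + \left(-50 - 18539\right) \frac{1}{33607} = - 6 \left(-1 + \frac{21}{5}\right) \frac{1}{73} - \frac{18589}{33607} = \left(-6\right) \frac{16}{5} \cdot \frac{1}{73} - \frac{18589}{33607} = \left(- \frac{96}{5}\right) \frac{1}{73} - \frac{18589}{33607} = - \frac{96}{365} - \frac{18589}{33607} = - \frac{10011257}{12266555}$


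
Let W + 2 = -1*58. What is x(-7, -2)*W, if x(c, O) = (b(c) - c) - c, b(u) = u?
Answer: -420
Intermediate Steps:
W = -60 (W = -2 - 1*58 = -2 - 58 = -60)
x(c, O) = -c (x(c, O) = (c - c) - c = 0 - c = -c)
x(-7, -2)*W = -1*(-7)*(-60) = 7*(-60) = -420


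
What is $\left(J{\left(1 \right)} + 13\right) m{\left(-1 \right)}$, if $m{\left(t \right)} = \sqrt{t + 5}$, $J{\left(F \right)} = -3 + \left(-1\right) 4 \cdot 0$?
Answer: $20$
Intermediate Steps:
$J{\left(F \right)} = -3$ ($J{\left(F \right)} = -3 - 0 = -3 + 0 = -3$)
$m{\left(t \right)} = \sqrt{5 + t}$
$\left(J{\left(1 \right)} + 13\right) m{\left(-1 \right)} = \left(-3 + 13\right) \sqrt{5 - 1} = 10 \sqrt{4} = 10 \cdot 2 = 20$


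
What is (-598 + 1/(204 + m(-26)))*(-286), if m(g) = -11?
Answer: 33008118/193 ≈ 1.7103e+5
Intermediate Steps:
(-598 + 1/(204 + m(-26)))*(-286) = (-598 + 1/(204 - 11))*(-286) = (-598 + 1/193)*(-286) = -115413/193*(-286) = 33008118/193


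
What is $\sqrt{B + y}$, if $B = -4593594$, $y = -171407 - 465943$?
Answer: $12 i \sqrt{36326} \approx 2287.1 i$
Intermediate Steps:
$y = -637350$ ($y = -171407 - 465943 = -637350$)
$\sqrt{B + y} = \sqrt{-4593594 - 637350} = \sqrt{-5230944} = 12 i \sqrt{36326}$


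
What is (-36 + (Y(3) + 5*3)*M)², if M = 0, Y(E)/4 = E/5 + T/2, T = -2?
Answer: 1296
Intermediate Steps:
Y(E) = -4 + 4*E/5 (Y(E) = 4*(E/5 - 2/2) = 4*(E*(⅕) - 2*½) = 4*(E/5 - 1) = 4*(-1 + E/5) = -4 + 4*E/5)
(-36 + (Y(3) + 5*3)*M)² = (-36 + ((-4 + (⅘)*3) + 5*3)*0)² = (-36 + ((-4 + 12/5) + 15)*0)² = (-36 + (-8/5 + 15)*0)² = (-36 + (67/5)*0)² = (-36 + 0)² = (-36)² = 1296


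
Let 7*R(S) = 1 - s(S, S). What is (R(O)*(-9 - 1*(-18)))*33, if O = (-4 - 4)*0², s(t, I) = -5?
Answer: 1782/7 ≈ 254.57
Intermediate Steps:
O = 0 (O = -8*0 = 0)
R(S) = 6/7 (R(S) = (1 - 1*(-5))/7 = (1 + 5)/7 = (⅐)*6 = 6/7)
(R(O)*(-9 - 1*(-18)))*33 = (6*(-9 - 1*(-18))/7)*33 = (6*(-9 + 18)/7)*33 = ((6/7)*9)*33 = (54/7)*33 = 1782/7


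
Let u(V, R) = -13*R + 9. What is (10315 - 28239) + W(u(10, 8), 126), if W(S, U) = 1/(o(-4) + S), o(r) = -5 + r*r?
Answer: -1505617/84 ≈ -17924.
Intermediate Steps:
o(r) = -5 + r**2
u(V, R) = 9 - 13*R
W(S, U) = 1/(11 + S) (W(S, U) = 1/((-5 + (-4)**2) + S) = 1/((-5 + 16) + S) = 1/(11 + S))
(10315 - 28239) + W(u(10, 8), 126) = (10315 - 28239) + 1/(11 + (9 - 13*8)) = -17924 + 1/(11 + (9 - 104)) = -17924 + 1/(11 - 95) = -17924 + 1/(-84) = -17924 - 1/84 = -1505617/84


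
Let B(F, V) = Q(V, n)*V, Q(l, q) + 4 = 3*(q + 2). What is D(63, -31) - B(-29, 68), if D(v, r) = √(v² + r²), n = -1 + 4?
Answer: -748 + √4930 ≈ -677.79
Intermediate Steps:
n = 3
Q(l, q) = 2 + 3*q (Q(l, q) = -4 + 3*(q + 2) = -4 + 3*(2 + q) = -4 + (6 + 3*q) = 2 + 3*q)
D(v, r) = √(r² + v²)
B(F, V) = 11*V (B(F, V) = (2 + 3*3)*V = (2 + 9)*V = 11*V)
D(63, -31) - B(-29, 68) = √((-31)² + 63²) - 11*68 = √(961 + 3969) - 1*748 = √4930 - 748 = -748 + √4930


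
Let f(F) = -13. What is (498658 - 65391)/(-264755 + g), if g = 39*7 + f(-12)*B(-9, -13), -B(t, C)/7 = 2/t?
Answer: -3899403/2380520 ≈ -1.6380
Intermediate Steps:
B(t, C) = -14/t
g = 2275/9 (g = 39*7 - (-182)/(-9) = 273 - (-182)*(-1)/9 = 273 - 13*14/9 = 273 - 182/9 = 2275/9 ≈ 252.78)
(498658 - 65391)/(-264755 + g) = (498658 - 65391)/(-264755 + 2275/9) = 433267/(-2380520/9) = 433267*(-9/2380520) = -3899403/2380520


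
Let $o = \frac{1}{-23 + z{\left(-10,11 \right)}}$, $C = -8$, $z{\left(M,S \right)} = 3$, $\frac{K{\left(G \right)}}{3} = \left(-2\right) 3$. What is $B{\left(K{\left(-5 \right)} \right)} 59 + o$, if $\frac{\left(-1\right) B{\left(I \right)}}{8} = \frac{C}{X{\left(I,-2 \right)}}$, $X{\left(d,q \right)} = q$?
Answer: $- \frac{37761}{20} \approx -1888.1$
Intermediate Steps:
$K{\left(G \right)} = -18$ ($K{\left(G \right)} = 3 \left(\left(-2\right) 3\right) = 3 \left(-6\right) = -18$)
$o = - \frac{1}{20}$ ($o = \frac{1}{-23 + 3} = \frac{1}{-20} = - \frac{1}{20} \approx -0.05$)
$B{\left(I \right)} = -32$ ($B{\left(I \right)} = - 8 \left(- \frac{8}{-2}\right) = - 8 \left(\left(-8\right) \left(- \frac{1}{2}\right)\right) = \left(-8\right) 4 = -32$)
$B{\left(K{\left(-5 \right)} \right)} 59 + o = \left(-32\right) 59 - \frac{1}{20} = -1888 - \frac{1}{20} = - \frac{37761}{20}$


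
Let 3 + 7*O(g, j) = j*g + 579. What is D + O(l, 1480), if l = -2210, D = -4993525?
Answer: -38224899/7 ≈ -5.4607e+6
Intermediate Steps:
O(g, j) = 576/7 + g*j/7 (O(g, j) = -3/7 + (j*g + 579)/7 = -3/7 + (g*j + 579)/7 = -3/7 + (579 + g*j)/7 = -3/7 + (579/7 + g*j/7) = 576/7 + g*j/7)
D + O(l, 1480) = -4993525 + (576/7 + (⅐)*(-2210)*1480) = -4993525 + (576/7 - 3270800/7) = -4993525 - 3270224/7 = -38224899/7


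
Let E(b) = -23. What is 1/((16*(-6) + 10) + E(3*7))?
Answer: -1/109 ≈ -0.0091743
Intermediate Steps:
1/((16*(-6) + 10) + E(3*7)) = 1/((16*(-6) + 10) - 23) = 1/((-96 + 10) - 23) = 1/(-86 - 23) = 1/(-109) = -1/109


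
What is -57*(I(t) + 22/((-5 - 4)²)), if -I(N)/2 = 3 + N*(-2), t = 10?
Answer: -52744/27 ≈ -1953.5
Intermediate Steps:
I(N) = -6 + 4*N (I(N) = -2*(3 + N*(-2)) = -2*(3 - 2*N) = -6 + 4*N)
-57*(I(t) + 22/((-5 - 4)²)) = -57*((-6 + 4*10) + 22/((-5 - 4)²)) = -57*((-6 + 40) + 22/((-9)²)) = -57*(34 + 22/81) = -57*2776/81 = -52744/27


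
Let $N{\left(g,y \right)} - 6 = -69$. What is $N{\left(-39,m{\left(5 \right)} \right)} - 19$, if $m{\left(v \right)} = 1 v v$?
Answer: $-82$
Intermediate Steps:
$m{\left(v \right)} = v^{2}$ ($m{\left(v \right)} = v v = v^{2}$)
$N{\left(g,y \right)} = -63$ ($N{\left(g,y \right)} = 6 - 69 = -63$)
$N{\left(-39,m{\left(5 \right)} \right)} - 19 = -63 - 19 = -82$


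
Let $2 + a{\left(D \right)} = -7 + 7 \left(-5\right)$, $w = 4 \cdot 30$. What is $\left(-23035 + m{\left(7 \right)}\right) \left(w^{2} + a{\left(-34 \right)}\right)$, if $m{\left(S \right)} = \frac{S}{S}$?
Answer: $-330676104$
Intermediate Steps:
$m{\left(S \right)} = 1$
$w = 120$
$a{\left(D \right)} = -44$ ($a{\left(D \right)} = -2 + \left(-7 + 7 \left(-5\right)\right) = -2 - 42 = -44$)
$\left(-23035 + m{\left(7 \right)}\right) \left(w^{2} + a{\left(-34 \right)}\right) = \left(-23035 + 1\right) \left(120^{2} - 44\right) = - 23034 \left(14400 - 44\right) = \left(-23034\right) 14356 = -330676104$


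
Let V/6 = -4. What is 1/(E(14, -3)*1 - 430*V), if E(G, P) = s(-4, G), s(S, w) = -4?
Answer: 1/10316 ≈ 9.6937e-5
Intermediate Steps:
V = -24 (V = 6*(-4) = -24)
E(G, P) = -4
1/(E(14, -3)*1 - 430*V) = 1/(-4*1 - 430*(-24)) = 1/(-4 + 10320) = 1/10316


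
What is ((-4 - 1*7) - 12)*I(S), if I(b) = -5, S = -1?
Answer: 115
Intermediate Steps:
((-4 - 1*7) - 12)*I(S) = ((-4 - 1*7) - 12)*(-5) = ((-4 - 7) - 12)*(-5) = (-11 - 12)*(-5) = -23*(-5) = 115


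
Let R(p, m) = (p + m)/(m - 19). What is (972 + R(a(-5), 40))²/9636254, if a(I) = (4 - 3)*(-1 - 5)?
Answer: 209019458/2124794007 ≈ 0.098372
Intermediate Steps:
a(I) = -6 (a(I) = 1*(-6) = -6)
R(p, m) = (m + p)/(-19 + m)
(972 + R(a(-5), 40))²/9636254 = (972 + (40 - 6)/(-19 + 40))²/9636254 = (972 + 34/21)²*(1/9636254) = (20446/21)²*(1/9636254) = (418038916/441)*(1/9636254) = 209019458/2124794007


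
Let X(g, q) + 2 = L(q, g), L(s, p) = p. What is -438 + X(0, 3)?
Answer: -440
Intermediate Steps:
X(g, q) = -2 + g
-438 + X(0, 3) = -438 + (-2 + 0) = -438 - 2 = -440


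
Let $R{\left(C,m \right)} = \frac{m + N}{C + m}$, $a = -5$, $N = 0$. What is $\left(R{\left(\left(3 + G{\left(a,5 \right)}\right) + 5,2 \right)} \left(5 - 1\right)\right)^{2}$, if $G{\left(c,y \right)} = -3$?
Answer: $\frac{64}{49} \approx 1.3061$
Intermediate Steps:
$R{\left(C,m \right)} = \frac{m}{C + m}$ ($R{\left(C,m \right)} = \frac{m + 0}{C + m} = \frac{m}{C + m}$)
$\left(R{\left(\left(3 + G{\left(a,5 \right)}\right) + 5,2 \right)} \left(5 - 1\right)\right)^{2} = \left(\frac{2}{\left(\left(3 - 3\right) + 5\right) + 2} \left(5 - 1\right)\right)^{2} = \left(\frac{2}{\left(0 + 5\right) + 2} \cdot 4\right)^{2} = \left(\frac{2}{5 + 2} \cdot 4\right)^{2} = \left(\frac{2}{7} \cdot 4\right)^{2} = \left(\frac{8}{7}\right)^{2} = \frac{64}{49}$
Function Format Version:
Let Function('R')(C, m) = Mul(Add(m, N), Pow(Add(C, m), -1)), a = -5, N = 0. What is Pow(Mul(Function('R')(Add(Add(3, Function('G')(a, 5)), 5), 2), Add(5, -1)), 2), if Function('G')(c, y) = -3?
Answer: Rational(64, 49) ≈ 1.3061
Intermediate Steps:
Function('R')(C, m) = Mul(m, Pow(Add(C, m), -1)) (Function('R')(C, m) = Mul(Add(m, 0), Pow(Add(C, m), -1)) = Mul(m, Pow(Add(C, m), -1)))
Pow(Mul(Function('R')(Add(Add(3, Function('G')(a, 5)), 5), 2), Add(5, -1)), 2) = Pow(Mul(Mul(2, Pow(Add(Add(Add(3, -3), 5), 2), -1)), Add(5, -1)), 2) = Pow(Mul(Mul(2, Pow(Add(Add(0, 5), 2), -1)), 4), 2) = Pow(Mul(Mul(2, Pow(Add(5, 2), -1)), 4), 2) = Pow(Mul(Mul(2, Pow(7, -1)), 4), 2) = Pow(Mul(Mul(2, Rational(1, 7)), 4), 2) = Pow(Mul(Rational(2, 7), 4), 2) = Pow(Rational(8, 7), 2) = Rational(64, 49)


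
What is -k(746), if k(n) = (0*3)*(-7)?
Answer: 0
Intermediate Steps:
k(n) = 0 (k(n) = 0*(-7) = 0)
-k(746) = -1*0 = 0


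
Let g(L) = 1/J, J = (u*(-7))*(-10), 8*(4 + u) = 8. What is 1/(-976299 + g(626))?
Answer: -210/205022791 ≈ -1.0243e-6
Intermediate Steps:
u = -3 (u = -4 + (⅛)*8 = -4 + 1 = -3)
J = -210 (J = -3*(-7)*(-10) = 21*(-10) = -210)
g(L) = -1/210 (g(L) = 1/(-210) = -1/210)
1/(-976299 + g(626)) = 1/(-976299 - 1/210) = 1/(-205022791/210) = -210/205022791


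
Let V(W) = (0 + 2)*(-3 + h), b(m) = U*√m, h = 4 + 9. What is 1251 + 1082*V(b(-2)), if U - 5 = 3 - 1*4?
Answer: 22891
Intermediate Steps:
h = 13
U = 4 (U = 5 + (3 - 1*4) = 5 + (3 - 4) = 5 - 1 = 4)
b(m) = 4*√m
V(W) = 20 (V(W) = (0 + 2)*(-3 + 13) = 2*10 = 20)
1251 + 1082*V(b(-2)) = 1251 + 1082*20 = 1251 + 21640 = 22891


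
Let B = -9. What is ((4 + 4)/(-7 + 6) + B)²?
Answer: 289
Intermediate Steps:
((4 + 4)/(-7 + 6) + B)² = ((4 + 4)/(-7 + 6) - 9)² = (8/(-1) - 9)² = (8*(-1) - 9)² = (-8 - 9)² = (-17)² = 289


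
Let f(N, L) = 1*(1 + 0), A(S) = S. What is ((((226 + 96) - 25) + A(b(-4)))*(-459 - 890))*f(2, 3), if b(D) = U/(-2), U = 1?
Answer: -799957/2 ≈ -3.9998e+5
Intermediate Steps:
b(D) = -½ (b(D) = 1/(-2) = 1*(-½) = -½)
f(N, L) = 1 (f(N, L) = 1*1 = 1)
((((226 + 96) - 25) + A(b(-4)))*(-459 - 890))*f(2, 3) = ((((226 + 96) - 25) - ½)*(-459 - 890))*1 = (((322 - 25) - ½)*(-1349))*1 = ((297 - ½)*(-1349))*1 = ((593/2)*(-1349))*1 = -799957/2*1 = -799957/2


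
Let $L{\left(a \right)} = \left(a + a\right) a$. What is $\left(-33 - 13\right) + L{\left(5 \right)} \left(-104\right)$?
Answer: $-5246$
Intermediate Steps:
$L{\left(a \right)} = 2 a^{2}$ ($L{\left(a \right)} = 2 a a = 2 a^{2}$)
$\left(-33 - 13\right) + L{\left(5 \right)} \left(-104\right) = \left(-33 - 13\right) + 2 \cdot 5^{2} \left(-104\right) = \left(-33 + \left(\left(6 - 3\right) - 16\right)\right) + 2 \cdot 25 \left(-104\right) = \left(-33 + \left(3 - 16\right)\right) + 50 \left(-104\right) = \left(-33 - 13\right) - 5200 = -46 - 5200 = -5246$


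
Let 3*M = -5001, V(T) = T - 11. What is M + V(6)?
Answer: -1672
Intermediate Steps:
V(T) = -11 + T
M = -1667 (M = (⅓)*(-5001) = -1667)
M + V(6) = -1667 + (-11 + 6) = -1667 - 5 = -1672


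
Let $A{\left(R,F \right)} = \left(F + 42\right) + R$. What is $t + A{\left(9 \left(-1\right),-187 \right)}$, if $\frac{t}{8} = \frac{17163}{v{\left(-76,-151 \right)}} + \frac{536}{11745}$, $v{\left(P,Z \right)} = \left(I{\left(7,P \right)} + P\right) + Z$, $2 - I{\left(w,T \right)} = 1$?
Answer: $- \frac{1010219686}{1327185} \approx -761.17$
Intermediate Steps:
$I{\left(w,T \right)} = 1$ ($I{\left(w,T \right)} = 2 - 1 = 1$)
$v{\left(P,Z \right)} = 1 + P + Z$ ($v{\left(P,Z \right)} = \left(1 + P\right) + Z = 1 + P + Z$)
$t = - \frac{805833196}{1327185}$ ($t = 8 \left(\frac{17163}{1 - 76 - 151} + \frac{536}{11745}\right) = 8 \left(\frac{17163}{-226} + 536 \cdot \frac{1}{11745}\right) = 8 \left(17163 \left(- \frac{1}{226}\right) + \frac{536}{11745}\right) = 8 \left(- \frac{17163}{226} + \frac{536}{11745}\right) = 8 \left(- \frac{201458299}{2654370}\right) = - \frac{805833196}{1327185} \approx -607.17$)
$A{\left(R,F \right)} = 42 + F + R$ ($A{\left(R,F \right)} = \left(42 + F\right) + R = 42 + F + R$)
$t + A{\left(9 \left(-1\right),-187 \right)} = - \frac{805833196}{1327185} + \left(42 - 187 + 9 \left(-1\right)\right) = - \frac{805833196}{1327185} - 154 = - \frac{1010219686}{1327185}$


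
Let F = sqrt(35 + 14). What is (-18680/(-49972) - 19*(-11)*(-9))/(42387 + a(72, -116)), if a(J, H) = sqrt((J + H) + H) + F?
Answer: -498016371611/11226530845114 + 23494663*I*sqrt(10)/5613265422557 ≈ -0.044361 + 1.3236e-5*I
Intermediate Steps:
F = 7 (F = sqrt(49) = 7)
a(J, H) = 7 + sqrt(J + 2*H) (a(J, H) = sqrt((J + H) + H) + 7 = sqrt((H + J) + H) + 7 = sqrt(J + 2*H) + 7 = 7 + sqrt(J + 2*H))
(-18680/(-49972) - 19*(-11)*(-9))/(42387 + a(72, -116)) = (-18680/(-49972) - 19*(-11)*(-9))/(42387 + (7 + sqrt(72 + 2*(-116)))) = (-18680*(-1/49972) + 209*(-9))/(42387 + (7 + sqrt(72 - 232))) = (4670/12493 - 1881)/(42387 + (7 + sqrt(-160))) = -23494663/(12493*(42387 + (7 + 4*I*sqrt(10)))) = -23494663/(12493*(42394 + 4*I*sqrt(10)))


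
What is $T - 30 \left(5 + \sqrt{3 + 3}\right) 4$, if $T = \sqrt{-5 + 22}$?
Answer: $-600 + \sqrt{17} - 120 \sqrt{6} \approx -889.82$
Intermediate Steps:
$T = \sqrt{17} \approx 4.1231$
$T - 30 \left(5 + \sqrt{3 + 3}\right) 4 = \sqrt{17} - 30 \left(5 + \sqrt{3 + 3}\right) 4 = \sqrt{17} - 30 \left(5 + \sqrt{6}\right) 4 = \sqrt{17} - 30 \left(20 + 4 \sqrt{6}\right) = \sqrt{17} - \left(600 + 120 \sqrt{6}\right) = -600 + \sqrt{17} - 120 \sqrt{6}$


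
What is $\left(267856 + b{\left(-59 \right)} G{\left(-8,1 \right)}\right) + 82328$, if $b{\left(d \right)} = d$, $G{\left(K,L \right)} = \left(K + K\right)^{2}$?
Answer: $335080$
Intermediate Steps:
$G{\left(K,L \right)} = 4 K^{2}$ ($G{\left(K,L \right)} = \left(2 K\right)^{2} = 4 K^{2}$)
$\left(267856 + b{\left(-59 \right)} G{\left(-8,1 \right)}\right) + 82328 = \left(267856 - 59 \cdot 4 \left(-8\right)^{2}\right) + 82328 = \left(267856 - 59 \cdot 4 \cdot 64\right) + 82328 = \left(267856 - 15104\right) + 82328 = 252752 + 82328 = 335080$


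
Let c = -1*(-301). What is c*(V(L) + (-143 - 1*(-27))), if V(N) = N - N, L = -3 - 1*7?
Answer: -34916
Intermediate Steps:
L = -10 (L = -3 - 7 = -10)
c = 301
V(N) = 0
c*(V(L) + (-143 - 1*(-27))) = 301*(0 + (-143 - 1*(-27))) = 301*(0 + (-143 + 27)) = 301*(0 - 116) = 301*(-116) = -34916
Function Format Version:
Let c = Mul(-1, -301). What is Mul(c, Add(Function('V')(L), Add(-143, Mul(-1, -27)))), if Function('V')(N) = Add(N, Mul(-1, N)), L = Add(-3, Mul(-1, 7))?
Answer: -34916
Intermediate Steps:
L = -10 (L = Add(-3, -7) = -10)
c = 301
Function('V')(N) = 0
Mul(c, Add(Function('V')(L), Add(-143, Mul(-1, -27)))) = Mul(301, Add(0, Add(-143, Mul(-1, -27)))) = Mul(301, Add(0, Add(-143, 27))) = Mul(301, Add(0, -116)) = Mul(301, -116) = -34916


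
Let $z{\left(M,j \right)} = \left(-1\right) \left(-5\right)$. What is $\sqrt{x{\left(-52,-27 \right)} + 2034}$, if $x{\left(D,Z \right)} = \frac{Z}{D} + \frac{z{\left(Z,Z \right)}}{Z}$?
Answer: $\frac{11 \sqrt{920595}}{234} \approx 45.104$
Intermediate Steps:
$z{\left(M,j \right)} = 5$
$x{\left(D,Z \right)} = \frac{5}{Z} + \frac{Z}{D}$ ($x{\left(D,Z \right)} = \frac{Z}{D} + \frac{5}{Z} = \frac{5}{Z} + \frac{Z}{D}$)
$\sqrt{x{\left(-52,-27 \right)} + 2034} = \sqrt{\left(\frac{5}{-27} - \frac{27}{-52}\right) + 2034} = \sqrt{\left(5 \left(- \frac{1}{27}\right) - - \frac{27}{52}\right) + 2034} = \sqrt{\left(- \frac{5}{27} + \frac{27}{52}\right) + 2034} = \sqrt{\frac{469}{1404} + 2034} = \sqrt{\frac{2856205}{1404}} = \frac{11 \sqrt{920595}}{234}$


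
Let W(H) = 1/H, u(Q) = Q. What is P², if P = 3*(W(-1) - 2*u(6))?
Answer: 1521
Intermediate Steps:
W(H) = 1/H
P = -39 (P = 3*(1/(-1) - 2*6) = 3*(-1 - 12) = 3*(-13) = -39)
P² = (-39)² = 1521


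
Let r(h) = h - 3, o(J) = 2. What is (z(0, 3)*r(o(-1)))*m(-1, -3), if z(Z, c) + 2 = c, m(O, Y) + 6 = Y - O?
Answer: 8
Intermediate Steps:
m(O, Y) = -6 + Y - O (m(O, Y) = -6 + (Y - O) = -6 + Y - O)
z(Z, c) = -2 + c
r(h) = -3 + h
(z(0, 3)*r(o(-1)))*m(-1, -3) = ((-2 + 3)*(-3 + 2))*(-6 - 3 - 1*(-1)) = (1*(-1))*(-6 - 3 + 1) = -1*(-8) = 8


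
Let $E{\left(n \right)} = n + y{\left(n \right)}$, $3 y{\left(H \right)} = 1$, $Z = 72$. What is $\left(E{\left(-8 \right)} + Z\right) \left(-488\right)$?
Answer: $- \frac{94184}{3} \approx -31395.0$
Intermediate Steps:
$y{\left(H \right)} = \frac{1}{3}$ ($y{\left(H \right)} = \frac{1}{3} \cdot 1 = \frac{1}{3}$)
$E{\left(n \right)} = \frac{1}{3} + n$ ($E{\left(n \right)} = n + \frac{1}{3} = \frac{1}{3} + n$)
$\left(E{\left(-8 \right)} + Z\right) \left(-488\right) = \left(\left(\frac{1}{3} - 8\right) + 72\right) \left(-488\right) = \left(- \frac{23}{3} + 72\right) \left(-488\right) = \frac{193}{3} \left(-488\right) = - \frac{94184}{3}$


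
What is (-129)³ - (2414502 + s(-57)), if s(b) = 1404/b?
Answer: -86662161/19 ≈ -4.5612e+6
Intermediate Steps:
(-129)³ - (2414502 + s(-57)) = (-129)³ - (2414502 + 1404/(-57)) = -2146689 - (2414502 + 1404*(-1/57)) = -2146689 - (2414502 - 468/19) = -2146689 - 1*45875070/19 = -2146689 - 45875070/19 = -86662161/19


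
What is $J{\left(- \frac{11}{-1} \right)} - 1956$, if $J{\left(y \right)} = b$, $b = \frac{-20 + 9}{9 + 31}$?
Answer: $- \frac{78251}{40} \approx -1956.3$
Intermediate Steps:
$b = - \frac{11}{40} \approx -0.275$
$J{\left(y \right)} = - \frac{11}{40}$
$J{\left(- \frac{11}{-1} \right)} - 1956 = - \frac{11}{40} - 1956 = - \frac{78251}{40}$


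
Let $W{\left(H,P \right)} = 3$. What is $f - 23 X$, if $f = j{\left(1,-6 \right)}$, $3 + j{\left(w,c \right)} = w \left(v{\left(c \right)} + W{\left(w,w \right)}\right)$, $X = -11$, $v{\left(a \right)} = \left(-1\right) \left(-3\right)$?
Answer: $256$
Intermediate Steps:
$v{\left(a \right)} = 3$
$j{\left(w,c \right)} = -3 + 6 w$ ($j{\left(w,c \right)} = -3 + w \left(3 + 3\right) = -3 + w 6 = -3 + 6 w$)
$f = 3$ ($f = -3 + 6 \cdot 1 = -3 + 6 = 3$)
$f - 23 X = 3 - -253 = 3 + 253 = 256$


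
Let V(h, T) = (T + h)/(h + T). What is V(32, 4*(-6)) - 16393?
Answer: -16392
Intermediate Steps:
V(h, T) = 1 (V(h, T) = (T + h)/(T + h) = 1)
V(32, 4*(-6)) - 16393 = 1 - 16393 = -16392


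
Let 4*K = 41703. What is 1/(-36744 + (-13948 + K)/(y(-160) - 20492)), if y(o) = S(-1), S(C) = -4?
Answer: -81984/3012406007 ≈ -2.7215e-5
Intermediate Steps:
K = 41703/4 (K = (1/4)*41703 = 41703/4 ≈ 10426.)
y(o) = -4
1/(-36744 + (-13948 + K)/(y(-160) - 20492)) = 1/(-36744 + (-13948 + 41703/4)/(-4 - 20492)) = 1/(-36744 - 14089/4/(-20496)) = 1/(-36744 - 14089/4*(-1/20496)) = 1/(-36744 + 14089/81984) = 1/(-3012406007/81984) = -81984/3012406007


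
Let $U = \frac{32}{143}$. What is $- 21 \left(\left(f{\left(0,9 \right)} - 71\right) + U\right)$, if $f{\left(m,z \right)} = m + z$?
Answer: $\frac{185514}{143} \approx 1297.3$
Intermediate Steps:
$U = \frac{32}{143}$ ($U = 32 \cdot \frac{1}{143} = \frac{32}{143} \approx 0.22378$)
$- 21 \left(\left(f{\left(0,9 \right)} - 71\right) + U\right) = - 21 \left(\left(\left(0 + 9\right) - 71\right) + \frac{32}{143}\right) = - 21 \left(\left(9 - 71\right) + \frac{32}{143}\right) = - 21 \left(-62 + \frac{32}{143}\right) = \left(-21\right) \left(- \frac{8834}{143}\right) = \frac{185514}{143}$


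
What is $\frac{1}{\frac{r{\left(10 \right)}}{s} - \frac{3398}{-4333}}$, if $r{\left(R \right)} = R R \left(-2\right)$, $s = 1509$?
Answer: $\frac{6538497}{4260982} \approx 1.5345$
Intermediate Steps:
$r{\left(R \right)} = - 2 R^{2}$ ($r{\left(R \right)} = R^{2} \left(-2\right) = - 2 R^{2}$)
$\frac{1}{\frac{r{\left(10 \right)}}{s} - \frac{3398}{-4333}} = \frac{1}{\frac{\left(-2\right) 10^{2}}{1509} - \frac{3398}{-4333}} = \frac{1}{\left(-2\right) 100 \cdot \frac{1}{1509} - - \frac{3398}{4333}} = \frac{1}{\left(-200\right) \frac{1}{1509} + \frac{3398}{4333}} = \frac{1}{- \frac{200}{1509} + \frac{3398}{4333}} = \frac{1}{\frac{4260982}{6538497}} = \frac{6538497}{4260982}$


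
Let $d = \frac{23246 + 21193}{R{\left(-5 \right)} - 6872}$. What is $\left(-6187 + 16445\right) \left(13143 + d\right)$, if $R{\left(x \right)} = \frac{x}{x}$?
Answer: $\frac{925898507412}{6871} \approx 1.3475 \cdot 10^{8}$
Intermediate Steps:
$R{\left(x \right)} = 1$
$d = - \frac{44439}{6871}$ ($d = \frac{23246 + 21193}{1 - 6872} = \frac{44439}{-6871} = 44439 \left(- \frac{1}{6871}\right) = - \frac{44439}{6871} \approx -6.4676$)
$\left(-6187 + 16445\right) \left(13143 + d\right) = \left(-6187 + 16445\right) \left(13143 - \frac{44439}{6871}\right) = 10258 \cdot \frac{90261114}{6871} = \frac{925898507412}{6871}$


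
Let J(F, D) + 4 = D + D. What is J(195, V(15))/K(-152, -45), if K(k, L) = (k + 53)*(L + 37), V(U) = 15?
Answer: 13/396 ≈ 0.032828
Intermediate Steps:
K(k, L) = (37 + L)*(53 + k) (K(k, L) = (53 + k)*(37 + L) = (37 + L)*(53 + k))
J(F, D) = -4 + 2*D (J(F, D) = -4 + (D + D) = -4 + 2*D)
J(195, V(15))/K(-152, -45) = (-4 + 2*15)/(1961 + 37*(-152) + 53*(-45) - 45*(-152)) = (-4 + 30)/(1961 - 5624 - 2385 + 6840) = 26/792 = 26*(1/792) = 13/396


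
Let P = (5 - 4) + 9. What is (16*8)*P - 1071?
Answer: 209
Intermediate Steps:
P = 10 (P = 1 + 9 = 10)
(16*8)*P - 1071 = (16*8)*10 - 1071 = 128*10 - 1071 = 1280 - 1071 = 209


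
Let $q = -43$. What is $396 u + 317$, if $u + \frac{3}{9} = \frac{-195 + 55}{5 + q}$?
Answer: $\frac{31235}{19} \approx 1643.9$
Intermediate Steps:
$u = \frac{191}{57}$ ($u = - \frac{1}{3} + \frac{-195 + 55}{5 - 43} = - \frac{1}{3} - \frac{140}{-38} = - \frac{1}{3} - - \frac{70}{19} = - \frac{1}{3} + \frac{70}{19} = \frac{191}{57} \approx 3.3509$)
$396 u + 317 = 396 \cdot \frac{191}{57} + 317 = \frac{25212}{19} + 317 = \frac{31235}{19}$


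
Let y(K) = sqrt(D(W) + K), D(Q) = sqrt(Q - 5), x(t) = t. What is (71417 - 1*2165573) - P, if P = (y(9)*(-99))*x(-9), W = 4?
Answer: -2094156 - 891*sqrt(9 + I) ≈ -2.0968e+6 - 148.27*I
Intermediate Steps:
D(Q) = sqrt(-5 + Q)
y(K) = sqrt(I + K) (y(K) = sqrt(sqrt(-5 + 4) + K) = sqrt(sqrt(-1) + K) = sqrt(I + K))
P = 891*sqrt(9 + I) (P = (sqrt(I + 9)*(-99))*(-9) = (sqrt(9 + I)*(-99))*(-9) = -99*sqrt(9 + I)*(-9) = 891*sqrt(9 + I) ≈ 2677.1 + 148.27*I)
(71417 - 1*2165573) - P = (71417 - 1*2165573) - 891*sqrt(9 + I) = (71417 - 2165573) - 891*sqrt(9 + I) = -2094156 - 891*sqrt(9 + I)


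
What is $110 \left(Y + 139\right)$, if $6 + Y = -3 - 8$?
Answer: $13420$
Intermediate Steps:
$Y = -17$ ($Y = -6 - 11 = -17$)
$110 \left(Y + 139\right) = 110 \left(-17 + 139\right) = 110 \cdot 122 = 13420$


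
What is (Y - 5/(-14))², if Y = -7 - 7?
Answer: 36481/196 ≈ 186.13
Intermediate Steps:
Y = -14
(Y - 5/(-14))² = (-14 - 5/(-14))² = (-14 - 5*(-1/14))² = (-14 + 5/14)² = (-191/14)² = 36481/196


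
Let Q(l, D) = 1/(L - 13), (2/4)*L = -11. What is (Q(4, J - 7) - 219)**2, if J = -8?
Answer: 58767556/1225 ≈ 47974.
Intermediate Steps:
L = -22 (L = 2*(-11) = -22)
Q(l, D) = -1/35 (Q(l, D) = 1/(-22 - 13) = 1/(-35) = -1/35)
(Q(4, J - 7) - 219)**2 = (-1/35 - 219)**2 = (-7666/35)**2 = 58767556/1225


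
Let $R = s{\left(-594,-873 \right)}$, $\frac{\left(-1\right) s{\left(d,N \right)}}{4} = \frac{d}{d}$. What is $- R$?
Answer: $4$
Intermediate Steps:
$s{\left(d,N \right)} = -4$ ($s{\left(d,N \right)} = - 4 \frac{d}{d} = \left(-4\right) 1 = -4$)
$R = -4$
$- R = \left(-1\right) \left(-4\right) = 4$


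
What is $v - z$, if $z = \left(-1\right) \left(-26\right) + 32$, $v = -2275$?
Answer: $-2333$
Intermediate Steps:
$z = 58$ ($z = 26 + 32 = 58$)
$v - z = -2275 - 58 = -2333$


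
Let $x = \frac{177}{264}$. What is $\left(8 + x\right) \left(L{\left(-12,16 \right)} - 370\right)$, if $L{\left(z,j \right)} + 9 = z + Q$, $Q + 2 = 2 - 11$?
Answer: $- \frac{153363}{44} \approx -3485.5$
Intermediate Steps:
$Q = -11$ ($Q = -2 + \left(2 - 11\right) = -2 - 9 = -11$)
$L{\left(z,j \right)} = -20 + z$ ($L{\left(z,j \right)} = -9 + \left(z - 11\right) = -9 + \left(-11 + z\right) = -20 + z$)
$x = \frac{59}{88}$ ($x = 177 \cdot \frac{1}{264} = \frac{59}{88} \approx 0.67045$)
$\left(8 + x\right) \left(L{\left(-12,16 \right)} - 370\right) = \left(8 + \frac{59}{88}\right) \left(\left(-20 - 12\right) - 370\right) = \frac{763 \left(-32 - 370\right)}{88} = \frac{763}{88} \left(-402\right) = - \frac{153363}{44}$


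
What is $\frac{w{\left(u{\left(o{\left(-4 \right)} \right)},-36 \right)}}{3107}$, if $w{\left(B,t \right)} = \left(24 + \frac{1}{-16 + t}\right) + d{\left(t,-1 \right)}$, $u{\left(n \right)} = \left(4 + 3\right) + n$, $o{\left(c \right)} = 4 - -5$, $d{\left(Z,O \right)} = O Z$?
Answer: $\frac{3119}{161564} \approx 0.019305$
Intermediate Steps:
$o{\left(c \right)} = 9$ ($o{\left(c \right)} = 4 + 5 = 9$)
$u{\left(n \right)} = 7 + n$
$w{\left(B,t \right)} = 24 + \frac{1}{-16 + t} - t$ ($w{\left(B,t \right)} = \left(24 + \frac{1}{-16 + t}\right) - t = 24 + \frac{1}{-16 + t} - t$)
$\frac{w{\left(u{\left(o{\left(-4 \right)} \right)},-36 \right)}}{3107} = \frac{\frac{1}{-16 - 36} \left(-383 - \left(-36\right)^{2} + 40 \left(-36\right)\right)}{3107} = \frac{-383 - 1296 - 1440}{-52} \cdot \frac{1}{3107} = - \frac{-383 - 1296 - 1440}{52} \cdot \frac{1}{3107} = \left(- \frac{1}{52}\right) \left(-3119\right) \frac{1}{3107} = \frac{3119}{52} \cdot \frac{1}{3107} = \frac{3119}{161564}$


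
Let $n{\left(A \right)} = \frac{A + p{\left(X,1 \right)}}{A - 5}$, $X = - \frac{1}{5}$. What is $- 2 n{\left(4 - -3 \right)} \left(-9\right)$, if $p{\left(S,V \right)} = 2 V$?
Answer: $81$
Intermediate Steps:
$X = - \frac{1}{5}$ ($X = \left(-1\right) \frac{1}{5} = - \frac{1}{5} \approx -0.2$)
$n{\left(A \right)} = \frac{2 + A}{-5 + A}$ ($n{\left(A \right)} = \frac{A + 2 \cdot 1}{A - 5} = \frac{A + 2}{-5 + A} = \frac{2 + A}{-5 + A}$)
$- 2 n{\left(4 - -3 \right)} \left(-9\right) = - 2 \frac{2 + \left(4 - -3\right)}{-5 + \left(4 - -3\right)} \left(-9\right) = - 2 \frac{2 + \left(4 + 3\right)}{-5 + \left(4 + 3\right)} \left(-9\right) = - 2 \frac{2 + 7}{-5 + 7} \left(-9\right) = - 2 \cdot \frac{1}{2} \cdot 9 \left(-9\right) = \left(-2\right) \frac{9}{2} \left(-9\right) = \left(-9\right) \left(-9\right) = 81$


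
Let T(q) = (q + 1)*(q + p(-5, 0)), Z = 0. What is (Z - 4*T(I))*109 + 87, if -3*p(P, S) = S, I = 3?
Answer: -5145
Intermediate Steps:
p(P, S) = -S/3
T(q) = q*(1 + q) (T(q) = (q + 1)*(q - 1/3*0) = (1 + q)*(q + 0) = (1 + q)*q = q*(1 + q))
(Z - 4*T(I))*109 + 87 = (0 - 12*(1 + 3))*109 + 87 = (0 - 12*4)*109 + 87 = (0 - 4*12)*109 + 87 = (0 - 48)*109 + 87 = -48*109 + 87 = -5232 + 87 = -5145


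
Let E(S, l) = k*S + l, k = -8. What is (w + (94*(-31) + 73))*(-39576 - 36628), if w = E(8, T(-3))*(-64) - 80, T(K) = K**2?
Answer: -45646196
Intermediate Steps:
E(S, l) = l - 8*S (E(S, l) = -8*S + l = l - 8*S)
w = 3440 (w = ((-3)**2 - 8*8)*(-64) - 80 = (9 - 64)*(-64) - 80 = -55*(-64) - 80 = 3520 - 80 = 3440)
(w + (94*(-31) + 73))*(-39576 - 36628) = (3440 + (94*(-31) + 73))*(-39576 - 36628) = (3440 + (-2914 + 73))*(-76204) = (3440 - 2841)*(-76204) = 599*(-76204) = -45646196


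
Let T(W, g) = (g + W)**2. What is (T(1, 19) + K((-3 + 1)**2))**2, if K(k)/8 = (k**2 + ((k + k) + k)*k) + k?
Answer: 891136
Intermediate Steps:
K(k) = 8*k + 32*k**2 (K(k) = 8*((k**2 + ((k + k) + k)*k) + k) = 8*((k**2 + (2*k + k)*k) + k) = 8*((k**2 + (3*k)*k) + k) = 8*((k**2 + 3*k**2) + k) = 8*(4*k**2 + k) = 8*(k + 4*k**2) = 8*k + 32*k**2)
T(W, g) = (W + g)**2
(T(1, 19) + K((-3 + 1)**2))**2 = ((1 + 19)**2 + 8*(-3 + 1)**2*(1 + 4*(-3 + 1)**2))**2 = (20**2 + 8*(-2)**2*(1 + 4*(-2)**2))**2 = (400 + 8*4*(1 + 4*4))**2 = (400 + 8*4*(1 + 16))**2 = (400 + 8*4*17)**2 = (400 + 544)**2 = 944**2 = 891136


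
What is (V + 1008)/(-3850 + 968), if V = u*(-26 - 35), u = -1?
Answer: -1069/2882 ≈ -0.37092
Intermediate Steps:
V = 61 (V = -(-26 - 35) = -1*(-61) = 61)
(V + 1008)/(-3850 + 968) = (61 + 1008)/(-3850 + 968) = 1069/(-2882) = 1069*(-1/2882) = -1069/2882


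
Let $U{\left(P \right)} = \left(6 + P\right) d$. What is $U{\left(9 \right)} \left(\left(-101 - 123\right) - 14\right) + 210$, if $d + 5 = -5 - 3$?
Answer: $46620$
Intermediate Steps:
$d = -13$ ($d = -5 - 8 = -13$)
$U{\left(P \right)} = -78 - 13 P$ ($U{\left(P \right)} = \left(6 + P\right) \left(-13\right) = -78 - 13 P$)
$U{\left(9 \right)} \left(\left(-101 - 123\right) - 14\right) + 210 = \left(-78 - 117\right) \left(\left(-101 - 123\right) - 14\right) + 210 = \left(-78 - 117\right) \left(-224 - 14\right) + 210 = \left(-195\right) \left(-238\right) + 210 = 46410 + 210 = 46620$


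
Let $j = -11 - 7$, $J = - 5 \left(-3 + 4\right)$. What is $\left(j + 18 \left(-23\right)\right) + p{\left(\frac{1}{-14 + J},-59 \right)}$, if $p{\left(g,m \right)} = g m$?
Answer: $- \frac{8149}{19} \approx -428.89$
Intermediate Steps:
$J = -5$ ($J = \left(-5\right) 1 = -5$)
$j = -18$
$\left(j + 18 \left(-23\right)\right) + p{\left(\frac{1}{-14 + J},-59 \right)} = \left(-18 + 18 \left(-23\right)\right) + \frac{1}{-14 - 5} \left(-59\right) = \left(-18 - 414\right) + \frac{1}{-19} \left(-59\right) = -432 - - \frac{59}{19} = -432 + \frac{59}{19} = - \frac{8149}{19}$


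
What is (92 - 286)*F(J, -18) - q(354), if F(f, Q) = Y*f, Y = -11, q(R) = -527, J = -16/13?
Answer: -27293/13 ≈ -2099.5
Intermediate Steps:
J = -16/13 (J = -16*1/13 = -16/13 ≈ -1.2308)
F(f, Q) = -11*f
(92 - 286)*F(J, -18) - q(354) = (92 - 286)*(-11*(-16/13)) - 1*(-527) = -194*176/13 + 527 = -34144/13 + 527 = -27293/13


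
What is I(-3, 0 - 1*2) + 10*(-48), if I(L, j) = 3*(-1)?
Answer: -483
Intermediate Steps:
I(L, j) = -3
I(-3, 0 - 1*2) + 10*(-48) = -3 + 10*(-48) = -3 - 480 = -483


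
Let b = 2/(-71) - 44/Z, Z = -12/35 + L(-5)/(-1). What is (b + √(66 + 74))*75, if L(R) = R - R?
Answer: 683225/71 + 150*√35 ≈ 10510.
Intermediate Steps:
L(R) = 0
Z = -12/35 (Z = -12/35 + 0/(-1) = -12*1/35 + 0*(-1) = -12/35 + 0 = -12/35 ≈ -0.34286)
b = 27329/213 (b = 2/(-71) - 44/(-12/35) = 2*(-1/71) - 44*(-35/12) = -2/71 + 385/3 = 27329/213 ≈ 128.31)
(b + √(66 + 74))*75 = (27329/213 + √(66 + 74))*75 = (27329/213 + √140)*75 = (27329/213 + 2*√35)*75 = 683225/71 + 150*√35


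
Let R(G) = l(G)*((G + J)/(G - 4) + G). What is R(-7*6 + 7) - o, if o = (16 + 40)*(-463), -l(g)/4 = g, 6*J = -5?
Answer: 2475326/117 ≈ 21157.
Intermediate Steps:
J = -5/6 (J = (1/6)*(-5) = -5/6 ≈ -0.83333)
l(g) = -4*g
o = -25928 (o = 56*(-463) = -25928)
R(G) = -4*G*(G + (-5/6 + G)/(-4 + G)) (R(G) = (-4*G)*((G - 5/6)/(G - 4) + G) = (-4*G)*((-5/6 + G)/(-4 + G) + G) = (-4*G)*(G + (-5/6 + G)/(-4 + G)) = -4*G*(G + (-5/6 + G)/(-4 + G)))
R(-7*6 + 7) - o = 2*(-7*6 + 7)*(5 - 6*(-7*6 + 7)**2 + 18*(-7*6 + 7))/(3*(-4 + (-7*6 + 7))) - 1*(-25928) = 2*(-42 + 7)*(5 - 6*(-42 + 7)**2 + 18*(-42 + 7))/(3*(-4 + (-42 + 7))) + 25928 = (2/3)*(-35)*(5 - 6*(-35)**2 + 18*(-35))/(-4 - 35) + 25928 = (2/3)*(-35)*(5 - 6*1225 - 630)/(-39) + 25928 = (2/3)*(-35)*(-1/39)*(5 - 7350 - 630) + 25928 = (2/3)*(-35)*(-1/39)*(-7975) + 25928 = -558250/117 + 25928 = 2475326/117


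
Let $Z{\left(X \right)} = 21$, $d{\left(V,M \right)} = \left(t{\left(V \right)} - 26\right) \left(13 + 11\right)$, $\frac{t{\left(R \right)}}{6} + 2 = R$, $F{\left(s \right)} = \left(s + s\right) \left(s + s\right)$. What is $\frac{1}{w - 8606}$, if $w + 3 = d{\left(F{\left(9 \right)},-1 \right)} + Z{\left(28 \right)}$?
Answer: $\frac{1}{37156} \approx 2.6914 \cdot 10^{-5}$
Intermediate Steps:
$F{\left(s \right)} = 4 s^{2}$ ($F{\left(s \right)} = 2 s 2 s = 4 s^{2}$)
$t{\left(R \right)} = -12 + 6 R$
$d{\left(V,M \right)} = -912 + 144 V$ ($d{\left(V,M \right)} = \left(\left(-12 + 6 V\right) - 26\right) \left(13 + 11\right) = \left(-38 + 6 V\right) 24 = -912 + 144 V$)
$w = 45762$ ($w = -3 - \left(891 - 576 \cdot 9^{2}\right) = -3 - \left(891 - 576 \cdot 81\right) = -3 + \left(\left(-912 + 144 \cdot 324\right) + 21\right) = -3 + \left(\left(-912 + 46656\right) + 21\right) = -3 + \left(45744 + 21\right) = -3 + 45765 = 45762$)
$\frac{1}{w - 8606} = \frac{1}{45762 - 8606} = \frac{1}{37156}$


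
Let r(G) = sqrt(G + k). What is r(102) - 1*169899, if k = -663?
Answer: -169899 + I*sqrt(561) ≈ -1.699e+5 + 23.685*I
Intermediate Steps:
r(G) = sqrt(-663 + G) (r(G) = sqrt(G - 663) = sqrt(-663 + G))
r(102) - 1*169899 = sqrt(-663 + 102) - 1*169899 = sqrt(-561) - 169899 = I*sqrt(561) - 169899 = -169899 + I*sqrt(561)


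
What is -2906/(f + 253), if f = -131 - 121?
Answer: -2906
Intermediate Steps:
f = -252
-2906/(f + 253) = -2906/(-252 + 253) = -2906/1 = 1*(-2906) = -2906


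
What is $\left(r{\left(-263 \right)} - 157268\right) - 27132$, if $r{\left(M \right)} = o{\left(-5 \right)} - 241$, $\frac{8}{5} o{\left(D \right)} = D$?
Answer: $- \frac{1477153}{8} \approx -1.8464 \cdot 10^{5}$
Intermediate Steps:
$o{\left(D \right)} = \frac{5 D}{8}$
$r{\left(M \right)} = - \frac{1953}{8}$ ($r{\left(M \right)} = \frac{5}{8} \left(-5\right) - 241 = - \frac{25}{8} - 241 = - \frac{1953}{8}$)
$\left(r{\left(-263 \right)} - 157268\right) - 27132 = \left(- \frac{1953}{8} - 157268\right) - 27132 = - \frac{1260097}{8} - 27132 = - \frac{1477153}{8}$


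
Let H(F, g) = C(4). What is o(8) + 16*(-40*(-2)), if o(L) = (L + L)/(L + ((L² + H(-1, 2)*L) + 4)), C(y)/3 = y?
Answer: 55044/43 ≈ 1280.1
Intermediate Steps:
C(y) = 3*y
H(F, g) = 12 (H(F, g) = 3*4 = 12)
o(L) = 2*L/(4 + L² + 13*L) (o(L) = (L + L)/(L + ((L² + 12*L) + 4)) = (2*L)/(L + (4 + L² + 12*L)) = (2*L)/(4 + L² + 13*L) = 2*L/(4 + L² + 13*L))
o(8) + 16*(-40*(-2)) = 2*8/(4 + 8² + 13*8) + 16*(-40*(-2)) = 2*8/(4 + 64 + 104) + 16*(-8*(-10)) = 2*8/172 + 16*80 = 2*8*(1/172) + 1280 = 4/43 + 1280 = 55044/43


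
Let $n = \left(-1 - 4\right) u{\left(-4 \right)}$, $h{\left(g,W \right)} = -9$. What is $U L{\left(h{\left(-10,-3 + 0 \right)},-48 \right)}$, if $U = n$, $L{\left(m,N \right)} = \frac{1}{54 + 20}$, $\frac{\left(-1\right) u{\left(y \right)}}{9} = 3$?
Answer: $\frac{135}{74} \approx 1.8243$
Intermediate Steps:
$u{\left(y \right)} = -27$ ($u{\left(y \right)} = \left(-9\right) 3 = -27$)
$L{\left(m,N \right)} = \frac{1}{74}$
$n = 135$ ($n = \left(-1 - 4\right) \left(-27\right) = \left(-5\right) \left(-27\right) = 135$)
$U = 135$
$U L{\left(h{\left(-10,-3 + 0 \right)},-48 \right)} = 135 \cdot \frac{1}{74} = \frac{135}{74}$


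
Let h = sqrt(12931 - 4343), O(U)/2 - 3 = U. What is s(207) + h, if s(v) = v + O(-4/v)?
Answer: 44083/207 + 2*sqrt(2147) ≈ 305.63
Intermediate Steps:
O(U) = 6 + 2*U
h = 2*sqrt(2147) (h = sqrt(8588) = 2*sqrt(2147) ≈ 92.672)
s(v) = 6 + v - 8/v (s(v) = v + (6 + 2*(-4/v)) = v + (6 - 8/v) = 6 + v - 8/v)
s(207) + h = (6 + 207 - 8/207) + 2*sqrt(2147) = 44083/207 + 2*sqrt(2147)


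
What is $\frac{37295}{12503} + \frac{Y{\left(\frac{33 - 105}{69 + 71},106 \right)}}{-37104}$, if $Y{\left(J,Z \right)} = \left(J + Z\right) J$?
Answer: $\frac{70665756557}{23678806550} \approx 2.9843$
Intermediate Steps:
$Y{\left(J,Z \right)} = J \left(J + Z\right)$
$\frac{37295}{12503} + \frac{Y{\left(\frac{33 - 105}{69 + 71},106 \right)}}{-37104} = \frac{37295}{12503} + \frac{\frac{33 - 105}{69 + 71} \left(\frac{33 - 105}{69 + 71} + 106\right)}{-37104} = 37295 \cdot \frac{1}{12503} + - \frac{72}{140} \left(- \frac{72}{140} + 106\right) \left(- \frac{1}{37104}\right) = \frac{37295}{12503} + \left(-72\right) \frac{1}{140} \left(\left(-72\right) \frac{1}{140} + 106\right) \left(- \frac{1}{37104}\right) = \frac{37295}{12503} + - \frac{18 \left(- \frac{18}{35} + 106\right)}{35} \left(- \frac{1}{37104}\right) = \frac{37295}{12503} + \left(- \frac{18}{35}\right) \frac{3692}{35} \left(- \frac{1}{37104}\right) = \frac{37295}{12503} - - \frac{2769}{1893850} = \frac{37295}{12503} + \frac{2769}{1893850} = \frac{70665756557}{23678806550}$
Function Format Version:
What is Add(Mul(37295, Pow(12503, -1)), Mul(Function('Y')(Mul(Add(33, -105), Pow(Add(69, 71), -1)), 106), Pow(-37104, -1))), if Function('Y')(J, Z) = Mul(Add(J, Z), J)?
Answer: Rational(70665756557, 23678806550) ≈ 2.9843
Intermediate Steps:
Function('Y')(J, Z) = Mul(J, Add(J, Z))
Add(Mul(37295, Pow(12503, -1)), Mul(Function('Y')(Mul(Add(33, -105), Pow(Add(69, 71), -1)), 106), Pow(-37104, -1))) = Add(Mul(37295, Pow(12503, -1)), Mul(Mul(Mul(Add(33, -105), Pow(Add(69, 71), -1)), Add(Mul(Add(33, -105), Pow(Add(69, 71), -1)), 106)), Pow(-37104, -1))) = Add(Mul(37295, Rational(1, 12503)), Mul(Mul(Mul(-72, Pow(140, -1)), Add(Mul(-72, Pow(140, -1)), 106)), Rational(-1, 37104))) = Add(Rational(37295, 12503), Mul(Mul(Mul(-72, Rational(1, 140)), Add(Mul(-72, Rational(1, 140)), 106)), Rational(-1, 37104))) = Add(Rational(37295, 12503), Mul(Mul(Rational(-18, 35), Add(Rational(-18, 35), 106)), Rational(-1, 37104))) = Add(Rational(37295, 12503), Mul(Mul(Rational(-18, 35), Rational(3692, 35)), Rational(-1, 37104))) = Add(Rational(37295, 12503), Mul(Rational(-66456, 1225), Rational(-1, 37104))) = Add(Rational(37295, 12503), Rational(2769, 1893850)) = Rational(70665756557, 23678806550)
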